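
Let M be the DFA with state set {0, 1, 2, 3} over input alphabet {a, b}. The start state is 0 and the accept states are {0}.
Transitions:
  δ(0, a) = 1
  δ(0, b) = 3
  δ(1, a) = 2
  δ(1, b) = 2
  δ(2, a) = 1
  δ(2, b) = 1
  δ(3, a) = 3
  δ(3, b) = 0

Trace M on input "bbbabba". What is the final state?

3

0 --b--> 3
3 --b--> 0
0 --b--> 3
3 --a--> 3
3 --b--> 0
0 --b--> 3
3 --a--> 3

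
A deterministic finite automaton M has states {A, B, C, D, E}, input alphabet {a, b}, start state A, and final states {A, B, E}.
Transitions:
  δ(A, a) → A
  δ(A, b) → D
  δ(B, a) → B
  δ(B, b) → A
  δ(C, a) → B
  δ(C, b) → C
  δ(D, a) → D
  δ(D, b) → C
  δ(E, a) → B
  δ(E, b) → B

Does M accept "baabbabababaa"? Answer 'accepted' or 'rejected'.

accepted

A --b--> D
D --a--> D
D --a--> D
D --b--> C
C --b--> C
C --a--> B
B --b--> A
A --a--> A
A --b--> D
D --a--> D
D --b--> C
C --a--> B
B --a--> B
End in state B, which is an accepting state.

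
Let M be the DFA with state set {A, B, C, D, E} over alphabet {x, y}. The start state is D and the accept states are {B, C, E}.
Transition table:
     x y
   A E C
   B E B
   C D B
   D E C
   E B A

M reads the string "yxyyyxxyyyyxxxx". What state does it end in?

B

D --y--> C
C --x--> D
D --y--> C
C --y--> B
B --y--> B
B --x--> E
E --x--> B
B --y--> B
B --y--> B
B --y--> B
B --y--> B
B --x--> E
E --x--> B
B --x--> E
E --x--> B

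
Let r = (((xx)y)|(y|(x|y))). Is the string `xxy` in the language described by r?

The left alternative ((xx)y) matches xxy.

yes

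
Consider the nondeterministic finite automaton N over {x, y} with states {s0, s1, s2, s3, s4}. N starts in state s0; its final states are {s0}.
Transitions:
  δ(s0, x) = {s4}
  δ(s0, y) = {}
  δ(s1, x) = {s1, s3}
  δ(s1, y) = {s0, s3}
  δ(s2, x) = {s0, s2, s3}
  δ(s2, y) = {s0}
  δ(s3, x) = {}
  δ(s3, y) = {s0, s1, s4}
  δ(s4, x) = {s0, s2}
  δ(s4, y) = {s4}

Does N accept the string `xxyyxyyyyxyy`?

rejected

Start: {s0}
read x: {s4}
read x: {s0, s2}
read y: {s0}
read y: {}
The reachable set is empty and stays empty for the remaining 8 symbols.
Reachable ∩ accepting = {} — empty.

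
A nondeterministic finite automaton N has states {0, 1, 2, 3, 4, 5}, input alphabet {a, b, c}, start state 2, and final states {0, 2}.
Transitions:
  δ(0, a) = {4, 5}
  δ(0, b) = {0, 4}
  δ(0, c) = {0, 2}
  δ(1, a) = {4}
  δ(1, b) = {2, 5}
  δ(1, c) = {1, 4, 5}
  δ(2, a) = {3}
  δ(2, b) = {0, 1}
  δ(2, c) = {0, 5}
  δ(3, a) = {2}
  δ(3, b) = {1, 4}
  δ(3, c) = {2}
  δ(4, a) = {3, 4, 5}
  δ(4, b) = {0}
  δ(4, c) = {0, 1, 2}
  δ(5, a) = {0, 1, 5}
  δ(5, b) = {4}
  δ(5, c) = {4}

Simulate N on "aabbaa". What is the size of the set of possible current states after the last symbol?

6

Start: {2}
read a: {3}
read a: {2}
read b: {0, 1}
read b: {0, 2, 4, 5}
read a: {0, 1, 3, 4, 5}
read a: {0, 1, 2, 3, 4, 5}
Final reachable set {0, 1, 2, 3, 4, 5} has 6 states.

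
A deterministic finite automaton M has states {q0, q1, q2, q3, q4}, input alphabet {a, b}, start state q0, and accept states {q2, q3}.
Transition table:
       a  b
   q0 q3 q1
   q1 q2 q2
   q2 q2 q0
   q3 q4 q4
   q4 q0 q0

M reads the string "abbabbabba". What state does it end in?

q3

q0 --a--> q3
q3 --b--> q4
q4 --b--> q0
q0 --a--> q3
q3 --b--> q4
q4 --b--> q0
q0 --a--> q3
q3 --b--> q4
q4 --b--> q0
q0 --a--> q3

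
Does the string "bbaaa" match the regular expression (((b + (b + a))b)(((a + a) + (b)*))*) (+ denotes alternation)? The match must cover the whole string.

yes

Split as bb·aaa: ((b+(b+a))b) matches bb and (((a+a)+(b)*))* matches aaa.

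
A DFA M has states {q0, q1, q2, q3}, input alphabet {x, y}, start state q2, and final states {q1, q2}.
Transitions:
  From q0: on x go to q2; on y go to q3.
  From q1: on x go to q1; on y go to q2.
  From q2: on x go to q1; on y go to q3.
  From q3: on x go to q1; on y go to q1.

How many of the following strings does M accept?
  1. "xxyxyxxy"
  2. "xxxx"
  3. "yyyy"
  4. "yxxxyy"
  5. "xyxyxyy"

2

"xxyxyxxy": accepted
"xxxx": accepted
"yyyy": rejected
"yxxxyy": rejected
"xyxyxyy": rejected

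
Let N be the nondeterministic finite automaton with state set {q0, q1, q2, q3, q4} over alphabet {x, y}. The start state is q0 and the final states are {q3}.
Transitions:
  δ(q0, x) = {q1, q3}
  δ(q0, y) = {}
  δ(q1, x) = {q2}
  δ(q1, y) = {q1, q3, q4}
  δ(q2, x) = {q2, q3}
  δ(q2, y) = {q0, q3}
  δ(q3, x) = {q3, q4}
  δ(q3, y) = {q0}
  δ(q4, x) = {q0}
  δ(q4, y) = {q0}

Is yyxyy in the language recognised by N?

Start: {q0}
read y: {}
The reachable set is empty and stays empty for the remaining 4 symbols.
Reachable ∩ accepting = {} — empty.

rejected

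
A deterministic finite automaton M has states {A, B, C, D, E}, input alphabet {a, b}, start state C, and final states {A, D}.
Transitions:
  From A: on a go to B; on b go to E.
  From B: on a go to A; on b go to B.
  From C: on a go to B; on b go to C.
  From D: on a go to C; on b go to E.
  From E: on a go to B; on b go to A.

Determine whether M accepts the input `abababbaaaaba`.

accepted

C --a--> B
B --b--> B
B --a--> A
A --b--> E
E --a--> B
B --b--> B
B --b--> B
B --a--> A
A --a--> B
B --a--> A
A --a--> B
B --b--> B
B --a--> A
End in state A, which is an accepting state.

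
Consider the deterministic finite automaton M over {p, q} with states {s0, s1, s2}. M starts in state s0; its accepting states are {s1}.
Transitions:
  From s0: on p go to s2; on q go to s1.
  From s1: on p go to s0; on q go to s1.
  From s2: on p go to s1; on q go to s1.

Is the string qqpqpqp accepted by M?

s0 --q--> s1
s1 --q--> s1
s1 --p--> s0
s0 --q--> s1
s1 --p--> s0
s0 --q--> s1
s1 --p--> s0
End in state s0, which is not an accepting state.

rejected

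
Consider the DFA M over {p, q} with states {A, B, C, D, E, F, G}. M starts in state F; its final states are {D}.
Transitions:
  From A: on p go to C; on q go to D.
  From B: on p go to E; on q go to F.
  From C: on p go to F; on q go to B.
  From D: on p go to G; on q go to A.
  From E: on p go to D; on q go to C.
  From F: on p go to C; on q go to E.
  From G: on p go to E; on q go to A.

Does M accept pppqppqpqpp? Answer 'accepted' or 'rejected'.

accepted

F --p--> C
C --p--> F
F --p--> C
C --q--> B
B --p--> E
E --p--> D
D --q--> A
A --p--> C
C --q--> B
B --p--> E
E --p--> D
End in state D, which is an accepting state.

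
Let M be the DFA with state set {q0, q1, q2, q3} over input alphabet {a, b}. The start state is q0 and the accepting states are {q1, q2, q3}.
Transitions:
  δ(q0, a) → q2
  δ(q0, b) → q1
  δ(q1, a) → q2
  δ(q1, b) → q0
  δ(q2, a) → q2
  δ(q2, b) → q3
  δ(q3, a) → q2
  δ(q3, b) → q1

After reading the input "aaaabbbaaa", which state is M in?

q0 --a--> q2
q2 --a--> q2
q2 --a--> q2
q2 --a--> q2
q2 --b--> q3
q3 --b--> q1
q1 --b--> q0
q0 --a--> q2
q2 --a--> q2
q2 --a--> q2

q2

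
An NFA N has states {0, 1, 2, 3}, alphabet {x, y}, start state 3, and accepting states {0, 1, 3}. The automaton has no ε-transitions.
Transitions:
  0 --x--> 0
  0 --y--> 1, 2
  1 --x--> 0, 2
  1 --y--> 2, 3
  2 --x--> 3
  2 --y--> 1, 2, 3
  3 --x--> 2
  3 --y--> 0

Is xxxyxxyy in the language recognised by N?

Start: {3}
read x: {2}
read x: {3}
read x: {2}
read y: {1, 2, 3}
read x: {0, 2, 3}
read x: {0, 2, 3}
read y: {0, 1, 2, 3}
read y: {0, 1, 2, 3}
Reachable ∩ accepting = {0, 1, 3} — nonempty.

accepted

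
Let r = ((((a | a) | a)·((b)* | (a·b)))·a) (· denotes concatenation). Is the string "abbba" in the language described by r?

Split as abbb·a: (((a|a)|a)·((b)*|(a·b))) matches abbb and a matches a.

yes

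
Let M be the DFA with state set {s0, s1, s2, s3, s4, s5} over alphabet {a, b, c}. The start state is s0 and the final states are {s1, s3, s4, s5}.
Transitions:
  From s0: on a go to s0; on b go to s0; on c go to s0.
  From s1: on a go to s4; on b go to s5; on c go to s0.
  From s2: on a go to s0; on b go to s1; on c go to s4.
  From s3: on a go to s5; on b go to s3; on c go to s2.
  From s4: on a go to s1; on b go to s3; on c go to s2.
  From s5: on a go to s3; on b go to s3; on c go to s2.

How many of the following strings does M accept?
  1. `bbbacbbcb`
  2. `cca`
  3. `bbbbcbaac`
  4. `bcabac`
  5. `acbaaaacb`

0

`bbbacbbcb`: rejected
`cca`: rejected
`bbbbcbaac`: rejected
`bcabac`: rejected
`acbaaaacb`: rejected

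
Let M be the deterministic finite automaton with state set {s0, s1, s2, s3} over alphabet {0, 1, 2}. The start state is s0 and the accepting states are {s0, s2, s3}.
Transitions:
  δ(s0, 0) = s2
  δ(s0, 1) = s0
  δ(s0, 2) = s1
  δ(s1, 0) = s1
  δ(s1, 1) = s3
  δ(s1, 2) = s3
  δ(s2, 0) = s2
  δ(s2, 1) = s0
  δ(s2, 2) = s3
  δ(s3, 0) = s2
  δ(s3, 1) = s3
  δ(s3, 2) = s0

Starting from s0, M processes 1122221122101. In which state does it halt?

s0

s0 --1--> s0
s0 --1--> s0
s0 --2--> s1
s1 --2--> s3
s3 --2--> s0
s0 --2--> s1
s1 --1--> s3
s3 --1--> s3
s3 --2--> s0
s0 --2--> s1
s1 --1--> s3
s3 --0--> s2
s2 --1--> s0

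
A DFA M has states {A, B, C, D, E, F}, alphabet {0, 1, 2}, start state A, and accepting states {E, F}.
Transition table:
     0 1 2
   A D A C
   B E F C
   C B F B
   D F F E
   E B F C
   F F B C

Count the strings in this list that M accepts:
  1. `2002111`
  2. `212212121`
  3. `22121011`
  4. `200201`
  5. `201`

`2002111`: accepted
`212212121`: accepted
`22121011`: accepted
`200201`: accepted
`201`: accepted

5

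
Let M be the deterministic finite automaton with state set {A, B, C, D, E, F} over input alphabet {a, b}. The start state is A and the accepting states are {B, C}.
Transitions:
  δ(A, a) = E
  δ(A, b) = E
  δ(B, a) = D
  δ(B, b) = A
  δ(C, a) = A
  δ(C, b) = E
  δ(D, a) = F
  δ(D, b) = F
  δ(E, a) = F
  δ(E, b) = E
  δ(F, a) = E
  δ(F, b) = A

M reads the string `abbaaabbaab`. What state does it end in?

A --a--> E
E --b--> E
E --b--> E
E --a--> F
F --a--> E
E --a--> F
F --b--> A
A --b--> E
E --a--> F
F --a--> E
E --b--> E

E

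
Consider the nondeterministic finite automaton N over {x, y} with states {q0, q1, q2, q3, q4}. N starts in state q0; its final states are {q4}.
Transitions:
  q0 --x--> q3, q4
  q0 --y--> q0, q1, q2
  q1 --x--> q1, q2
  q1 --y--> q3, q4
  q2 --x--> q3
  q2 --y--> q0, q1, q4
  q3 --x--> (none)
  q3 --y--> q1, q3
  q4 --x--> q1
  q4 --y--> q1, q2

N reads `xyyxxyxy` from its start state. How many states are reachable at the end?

Start: {q0}
read x: {q3, q4}
read y: {q1, q2, q3}
read y: {q0, q1, q3, q4}
read x: {q1, q2, q3, q4}
read x: {q1, q2, q3}
read y: {q0, q1, q3, q4}
read x: {q1, q2, q3, q4}
read y: {q0, q1, q2, q3, q4}
Final reachable set {q0, q1, q2, q3, q4} has 5 states.

5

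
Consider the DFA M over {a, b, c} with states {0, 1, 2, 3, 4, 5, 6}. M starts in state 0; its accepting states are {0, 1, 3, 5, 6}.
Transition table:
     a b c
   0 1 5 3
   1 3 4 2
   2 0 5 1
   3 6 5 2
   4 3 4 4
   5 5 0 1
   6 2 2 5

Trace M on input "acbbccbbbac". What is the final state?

1

0 --a--> 1
1 --c--> 2
2 --b--> 5
5 --b--> 0
0 --c--> 3
3 --c--> 2
2 --b--> 5
5 --b--> 0
0 --b--> 5
5 --a--> 5
5 --c--> 1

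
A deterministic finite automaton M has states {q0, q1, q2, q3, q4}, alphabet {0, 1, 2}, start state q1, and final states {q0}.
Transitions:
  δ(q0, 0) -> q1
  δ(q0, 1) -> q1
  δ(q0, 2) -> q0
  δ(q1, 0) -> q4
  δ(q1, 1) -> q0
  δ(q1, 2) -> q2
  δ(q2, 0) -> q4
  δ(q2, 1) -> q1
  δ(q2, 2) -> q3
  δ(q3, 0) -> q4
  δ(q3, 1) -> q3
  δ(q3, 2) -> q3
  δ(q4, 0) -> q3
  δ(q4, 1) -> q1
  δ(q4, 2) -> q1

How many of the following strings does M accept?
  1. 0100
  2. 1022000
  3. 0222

0

0100: rejected
1022000: rejected
0222: rejected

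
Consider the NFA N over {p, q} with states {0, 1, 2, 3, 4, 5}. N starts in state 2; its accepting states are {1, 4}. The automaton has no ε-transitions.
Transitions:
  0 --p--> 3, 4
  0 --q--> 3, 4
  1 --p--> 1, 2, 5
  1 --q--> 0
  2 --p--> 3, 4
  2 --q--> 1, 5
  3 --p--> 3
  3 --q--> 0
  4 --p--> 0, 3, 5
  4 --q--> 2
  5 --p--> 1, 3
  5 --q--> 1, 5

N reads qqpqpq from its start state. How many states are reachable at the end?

Start: {2}
read q: {1, 5}
read q: {0, 1, 5}
read p: {1, 2, 3, 4, 5}
read q: {0, 1, 2, 5}
read p: {1, 2, 3, 4, 5}
read q: {0, 1, 2, 5}
Final reachable set {0, 1, 2, 5} has 4 states.

4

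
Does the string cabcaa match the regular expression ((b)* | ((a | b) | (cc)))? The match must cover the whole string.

Neither (b)* nor ((a|b)|(cc)) matches cabcaa.

no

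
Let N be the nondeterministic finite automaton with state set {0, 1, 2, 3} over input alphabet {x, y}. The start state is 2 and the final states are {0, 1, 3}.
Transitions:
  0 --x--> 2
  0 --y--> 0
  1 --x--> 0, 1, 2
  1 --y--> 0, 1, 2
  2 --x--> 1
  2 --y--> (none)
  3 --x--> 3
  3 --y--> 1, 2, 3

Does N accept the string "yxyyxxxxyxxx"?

rejected

Start: {2}
read y: {}
The reachable set is empty and stays empty for the remaining 11 symbols.
Reachable ∩ accepting = {} — empty.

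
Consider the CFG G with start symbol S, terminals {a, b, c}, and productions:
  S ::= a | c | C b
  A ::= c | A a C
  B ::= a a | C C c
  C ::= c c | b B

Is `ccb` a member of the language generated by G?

S ⇒ Cb ⇒ ccb

yes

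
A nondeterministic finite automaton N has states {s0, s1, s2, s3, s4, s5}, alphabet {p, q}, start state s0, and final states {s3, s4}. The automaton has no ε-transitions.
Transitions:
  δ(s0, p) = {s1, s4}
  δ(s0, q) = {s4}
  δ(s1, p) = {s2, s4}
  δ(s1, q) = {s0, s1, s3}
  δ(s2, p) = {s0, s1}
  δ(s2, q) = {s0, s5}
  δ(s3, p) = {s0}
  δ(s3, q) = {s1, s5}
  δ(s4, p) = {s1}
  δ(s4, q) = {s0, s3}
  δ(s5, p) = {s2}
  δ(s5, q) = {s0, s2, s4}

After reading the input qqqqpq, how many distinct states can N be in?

Start: {s0}
read q: {s4}
read q: {s0, s3}
read q: {s1, s4, s5}
read q: {s0, s1, s2, s3, s4}
read p: {s0, s1, s2, s4}
read q: {s0, s1, s3, s4, s5}
Final reachable set {s0, s1, s3, s4, s5} has 5 states.

5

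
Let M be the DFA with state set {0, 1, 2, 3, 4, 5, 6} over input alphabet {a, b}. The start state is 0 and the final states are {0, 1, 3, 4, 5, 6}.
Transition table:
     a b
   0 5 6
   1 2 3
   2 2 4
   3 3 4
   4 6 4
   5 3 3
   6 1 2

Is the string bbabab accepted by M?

0 --b--> 6
6 --b--> 2
2 --a--> 2
2 --b--> 4
4 --a--> 6
6 --b--> 2
End in state 2, which is not an accepting state.

rejected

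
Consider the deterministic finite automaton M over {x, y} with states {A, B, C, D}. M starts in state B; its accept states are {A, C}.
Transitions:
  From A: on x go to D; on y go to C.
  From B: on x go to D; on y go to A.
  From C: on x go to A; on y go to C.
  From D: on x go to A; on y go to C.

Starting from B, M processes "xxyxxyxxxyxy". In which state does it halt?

B --x--> D
D --x--> A
A --y--> C
C --x--> A
A --x--> D
D --y--> C
C --x--> A
A --x--> D
D --x--> A
A --y--> C
C --x--> A
A --y--> C

C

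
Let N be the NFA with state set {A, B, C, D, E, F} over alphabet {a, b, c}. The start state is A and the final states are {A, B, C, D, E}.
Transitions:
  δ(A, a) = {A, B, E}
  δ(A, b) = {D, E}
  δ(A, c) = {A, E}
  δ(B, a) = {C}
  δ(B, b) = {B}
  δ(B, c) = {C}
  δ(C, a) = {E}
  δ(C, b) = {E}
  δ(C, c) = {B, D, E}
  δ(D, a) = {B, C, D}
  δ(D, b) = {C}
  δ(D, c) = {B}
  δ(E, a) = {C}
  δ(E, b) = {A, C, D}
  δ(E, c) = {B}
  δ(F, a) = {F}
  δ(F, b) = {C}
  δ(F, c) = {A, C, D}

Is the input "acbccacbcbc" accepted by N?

Start: {A}
read a: {A, B, E}
read c: {A, B, C, E}
read b: {A, B, C, D, E}
read c: {A, B, C, D, E}
read c: {A, B, C, D, E}
read a: {A, B, C, D, E}
read c: {A, B, C, D, E}
read b: {A, B, C, D, E}
read c: {A, B, C, D, E}
read b: {A, B, C, D, E}
read c: {A, B, C, D, E}
Reachable ∩ accepting = {A, B, C, D, E} — nonempty.

accepted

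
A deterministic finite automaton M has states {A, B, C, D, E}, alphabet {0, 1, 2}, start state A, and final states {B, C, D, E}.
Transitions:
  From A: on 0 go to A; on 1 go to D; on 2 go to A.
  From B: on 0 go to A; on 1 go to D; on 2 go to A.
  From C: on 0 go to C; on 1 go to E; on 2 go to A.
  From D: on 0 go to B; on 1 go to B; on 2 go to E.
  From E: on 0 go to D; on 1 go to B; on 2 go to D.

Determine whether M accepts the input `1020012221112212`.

accepted

A --1--> D
D --0--> B
B --2--> A
A --0--> A
A --0--> A
A --1--> D
D --2--> E
E --2--> D
D --2--> E
E --1--> B
B --1--> D
D --1--> B
B --2--> A
A --2--> A
A --1--> D
D --2--> E
End in state E, which is an accepting state.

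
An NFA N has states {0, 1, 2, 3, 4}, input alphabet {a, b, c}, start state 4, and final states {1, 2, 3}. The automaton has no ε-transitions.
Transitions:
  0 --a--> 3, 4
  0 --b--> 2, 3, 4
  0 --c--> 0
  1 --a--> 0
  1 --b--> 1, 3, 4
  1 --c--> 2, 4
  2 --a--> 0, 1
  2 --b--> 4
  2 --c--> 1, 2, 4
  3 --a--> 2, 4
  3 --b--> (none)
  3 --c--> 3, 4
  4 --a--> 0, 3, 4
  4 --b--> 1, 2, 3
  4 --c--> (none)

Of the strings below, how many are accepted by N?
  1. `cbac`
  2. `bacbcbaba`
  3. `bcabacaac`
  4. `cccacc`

2

`cbac`: rejected
`bacbcbaba`: accepted
`bcabacaac`: accepted
`cccacc`: rejected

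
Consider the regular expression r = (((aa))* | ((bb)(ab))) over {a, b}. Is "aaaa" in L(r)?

The left alternative ((aa))* matches aaaa.

yes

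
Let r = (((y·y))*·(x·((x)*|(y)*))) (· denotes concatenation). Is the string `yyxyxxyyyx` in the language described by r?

no

No split of yyxyxxyyyx into u·v has ((y·y))* matching u and (x·((x)*|(y)*)) matching v.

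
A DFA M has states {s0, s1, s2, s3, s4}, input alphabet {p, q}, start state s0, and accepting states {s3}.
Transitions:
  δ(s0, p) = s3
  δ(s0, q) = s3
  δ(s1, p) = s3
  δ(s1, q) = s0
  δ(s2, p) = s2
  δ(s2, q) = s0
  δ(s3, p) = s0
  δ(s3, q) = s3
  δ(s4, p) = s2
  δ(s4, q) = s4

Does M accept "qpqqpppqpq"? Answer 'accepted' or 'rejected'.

accepted

s0 --q--> s3
s3 --p--> s0
s0 --q--> s3
s3 --q--> s3
s3 --p--> s0
s0 --p--> s3
s3 --p--> s0
s0 --q--> s3
s3 --p--> s0
s0 --q--> s3
End in state s3, which is an accepting state.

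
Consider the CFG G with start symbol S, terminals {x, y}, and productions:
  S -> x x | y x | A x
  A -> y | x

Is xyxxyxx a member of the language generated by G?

no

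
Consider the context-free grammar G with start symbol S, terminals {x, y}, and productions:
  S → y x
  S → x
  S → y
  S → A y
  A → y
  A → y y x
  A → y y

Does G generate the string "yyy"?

S ⇒ Ay ⇒ yyy

yes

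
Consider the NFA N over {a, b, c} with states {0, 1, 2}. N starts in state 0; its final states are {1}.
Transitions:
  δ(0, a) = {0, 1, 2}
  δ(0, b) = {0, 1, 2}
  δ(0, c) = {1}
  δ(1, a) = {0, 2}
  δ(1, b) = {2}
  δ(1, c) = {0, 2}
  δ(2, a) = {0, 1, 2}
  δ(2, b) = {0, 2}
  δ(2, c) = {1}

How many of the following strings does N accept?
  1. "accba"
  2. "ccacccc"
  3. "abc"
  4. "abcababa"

"accba": accepted
"ccacccc": accepted
"abc": accepted
"abcababa": accepted

4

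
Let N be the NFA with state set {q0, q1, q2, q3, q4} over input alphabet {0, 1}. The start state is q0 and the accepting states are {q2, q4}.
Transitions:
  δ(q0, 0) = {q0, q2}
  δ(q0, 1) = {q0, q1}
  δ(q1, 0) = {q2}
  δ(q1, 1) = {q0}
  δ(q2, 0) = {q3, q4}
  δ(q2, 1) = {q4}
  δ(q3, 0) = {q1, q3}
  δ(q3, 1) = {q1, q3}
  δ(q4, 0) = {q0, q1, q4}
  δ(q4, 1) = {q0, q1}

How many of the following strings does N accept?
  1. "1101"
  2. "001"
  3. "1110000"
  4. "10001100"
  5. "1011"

"1101": accepted
"001": accepted
"1110000": accepted
"10001100": accepted
"1011": rejected

4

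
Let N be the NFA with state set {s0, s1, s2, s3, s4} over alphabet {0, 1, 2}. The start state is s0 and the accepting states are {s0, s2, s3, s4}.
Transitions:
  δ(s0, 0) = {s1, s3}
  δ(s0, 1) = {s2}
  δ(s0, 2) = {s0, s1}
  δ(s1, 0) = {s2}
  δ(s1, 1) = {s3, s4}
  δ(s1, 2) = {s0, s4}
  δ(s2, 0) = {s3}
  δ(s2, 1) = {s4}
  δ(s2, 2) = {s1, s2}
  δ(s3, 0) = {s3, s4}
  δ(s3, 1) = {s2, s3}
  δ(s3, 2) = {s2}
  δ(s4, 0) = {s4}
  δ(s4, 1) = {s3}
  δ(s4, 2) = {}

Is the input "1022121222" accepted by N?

rejected

Start: {s0}
read 1: {s2}
read 0: {s3}
read 2: {s2}
read 2: {s1, s2}
read 1: {s3, s4}
read 2: {s2}
read 1: {s4}
read 2: {}
The reachable set is empty and stays empty for the remaining 2 symbols.
Reachable ∩ accepting = {} — empty.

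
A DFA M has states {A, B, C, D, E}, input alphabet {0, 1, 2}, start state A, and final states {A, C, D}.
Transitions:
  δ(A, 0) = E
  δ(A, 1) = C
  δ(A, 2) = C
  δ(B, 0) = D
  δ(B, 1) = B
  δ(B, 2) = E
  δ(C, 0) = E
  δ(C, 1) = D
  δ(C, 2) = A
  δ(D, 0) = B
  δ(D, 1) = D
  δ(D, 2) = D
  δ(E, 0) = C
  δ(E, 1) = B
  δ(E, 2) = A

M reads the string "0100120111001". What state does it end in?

D

A --0--> E
E --1--> B
B --0--> D
D --0--> B
B --1--> B
B --2--> E
E --0--> C
C --1--> D
D --1--> D
D --1--> D
D --0--> B
B --0--> D
D --1--> D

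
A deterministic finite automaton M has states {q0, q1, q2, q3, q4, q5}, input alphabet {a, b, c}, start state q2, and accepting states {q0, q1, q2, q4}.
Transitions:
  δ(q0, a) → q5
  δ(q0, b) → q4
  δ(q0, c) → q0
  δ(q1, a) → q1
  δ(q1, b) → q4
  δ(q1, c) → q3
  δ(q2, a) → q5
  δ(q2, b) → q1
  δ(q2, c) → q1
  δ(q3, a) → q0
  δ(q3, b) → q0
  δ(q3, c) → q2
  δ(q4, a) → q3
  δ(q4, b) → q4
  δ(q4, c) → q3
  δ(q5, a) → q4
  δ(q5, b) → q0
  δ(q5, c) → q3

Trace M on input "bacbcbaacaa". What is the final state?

q4

q2 --b--> q1
q1 --a--> q1
q1 --c--> q3
q3 --b--> q0
q0 --c--> q0
q0 --b--> q4
q4 --a--> q3
q3 --a--> q0
q0 --c--> q0
q0 --a--> q5
q5 --a--> q4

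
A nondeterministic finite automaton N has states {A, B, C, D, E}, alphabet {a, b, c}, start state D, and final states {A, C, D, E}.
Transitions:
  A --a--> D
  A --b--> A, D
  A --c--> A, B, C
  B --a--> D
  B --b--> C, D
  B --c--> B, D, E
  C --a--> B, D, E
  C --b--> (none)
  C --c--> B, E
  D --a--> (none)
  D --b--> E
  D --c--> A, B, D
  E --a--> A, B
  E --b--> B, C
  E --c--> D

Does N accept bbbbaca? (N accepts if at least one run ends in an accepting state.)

accepted

Start: {D}
read b: {E}
read b: {B, C}
read b: {C, D}
read b: {E}
read a: {A, B}
read c: {A, B, C, D, E}
read a: {A, B, D, E}
Reachable ∩ accepting = {A, D, E} — nonempty.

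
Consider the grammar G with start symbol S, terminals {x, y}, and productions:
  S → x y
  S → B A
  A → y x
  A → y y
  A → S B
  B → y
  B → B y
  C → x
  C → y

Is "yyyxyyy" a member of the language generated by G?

S ⇒ BA ⇒ yA ⇒ ySB ⇒ yBAB ⇒ yyAB ⇒ yyyxB ⇒ yyyxBy ⇒ yyyxByy ⇒ yyyxyyy

yes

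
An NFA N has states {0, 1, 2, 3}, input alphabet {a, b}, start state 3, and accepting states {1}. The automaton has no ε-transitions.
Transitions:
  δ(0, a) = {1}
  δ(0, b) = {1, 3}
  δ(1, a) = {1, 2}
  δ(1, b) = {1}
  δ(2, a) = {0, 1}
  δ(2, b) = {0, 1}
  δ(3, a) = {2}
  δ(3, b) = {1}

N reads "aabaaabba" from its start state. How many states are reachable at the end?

Start: {3}
read a: {2}
read a: {0, 1}
read b: {1, 3}
read a: {1, 2}
read a: {0, 1, 2}
read a: {0, 1, 2}
read b: {0, 1, 3}
read b: {1, 3}
read a: {1, 2}
Final reachable set {1, 2} has 2 states.

2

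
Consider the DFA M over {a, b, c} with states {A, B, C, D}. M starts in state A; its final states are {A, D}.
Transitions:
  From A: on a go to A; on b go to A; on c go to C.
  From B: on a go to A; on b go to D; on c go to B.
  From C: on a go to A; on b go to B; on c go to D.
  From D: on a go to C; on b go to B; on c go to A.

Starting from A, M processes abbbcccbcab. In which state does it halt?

A --a--> A
A --b--> A
A --b--> A
A --b--> A
A --c--> C
C --c--> D
D --c--> A
A --b--> A
A --c--> C
C --a--> A
A --b--> A

A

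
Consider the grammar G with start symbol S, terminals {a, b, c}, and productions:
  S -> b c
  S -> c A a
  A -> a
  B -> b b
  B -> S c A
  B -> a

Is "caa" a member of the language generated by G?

S ⇒ cAa ⇒ caa

yes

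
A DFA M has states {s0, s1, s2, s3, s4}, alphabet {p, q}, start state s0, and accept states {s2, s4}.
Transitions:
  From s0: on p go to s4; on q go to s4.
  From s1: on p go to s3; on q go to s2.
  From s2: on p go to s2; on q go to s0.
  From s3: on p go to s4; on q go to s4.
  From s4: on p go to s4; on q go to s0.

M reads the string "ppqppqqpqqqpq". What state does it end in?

s0

s0 --p--> s4
s4 --p--> s4
s4 --q--> s0
s0 --p--> s4
s4 --p--> s4
s4 --q--> s0
s0 --q--> s4
s4 --p--> s4
s4 --q--> s0
s0 --q--> s4
s4 --q--> s0
s0 --p--> s4
s4 --q--> s0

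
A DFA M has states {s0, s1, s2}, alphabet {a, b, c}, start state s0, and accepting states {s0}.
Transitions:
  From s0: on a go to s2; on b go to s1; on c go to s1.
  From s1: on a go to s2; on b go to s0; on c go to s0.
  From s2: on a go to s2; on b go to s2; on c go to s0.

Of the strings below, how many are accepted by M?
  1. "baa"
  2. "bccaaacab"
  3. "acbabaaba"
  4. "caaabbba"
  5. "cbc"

0

"baa": rejected
"bccaaacab": rejected
"acbabaaba": rejected
"caaabbba": rejected
"cbc": rejected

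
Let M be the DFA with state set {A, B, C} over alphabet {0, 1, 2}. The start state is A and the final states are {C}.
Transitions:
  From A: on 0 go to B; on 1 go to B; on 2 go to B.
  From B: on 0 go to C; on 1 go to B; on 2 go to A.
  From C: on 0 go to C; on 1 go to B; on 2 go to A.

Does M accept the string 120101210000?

A --1--> B
B --2--> A
A --0--> B
B --1--> B
B --0--> C
C --1--> B
B --2--> A
A --1--> B
B --0--> C
C --0--> C
C --0--> C
C --0--> C
End in state C, which is an accepting state.

accepted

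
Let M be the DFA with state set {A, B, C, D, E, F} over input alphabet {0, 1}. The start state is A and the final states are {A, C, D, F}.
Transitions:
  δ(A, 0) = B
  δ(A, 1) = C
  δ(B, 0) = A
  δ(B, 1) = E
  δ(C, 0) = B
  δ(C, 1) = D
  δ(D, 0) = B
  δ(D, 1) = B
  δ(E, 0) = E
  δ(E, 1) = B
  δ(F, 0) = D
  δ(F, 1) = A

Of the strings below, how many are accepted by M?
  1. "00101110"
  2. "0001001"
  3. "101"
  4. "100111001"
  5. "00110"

"00101110": rejected
"0001001": rejected
"101": rejected
"100111001": rejected
"00110": rejected

0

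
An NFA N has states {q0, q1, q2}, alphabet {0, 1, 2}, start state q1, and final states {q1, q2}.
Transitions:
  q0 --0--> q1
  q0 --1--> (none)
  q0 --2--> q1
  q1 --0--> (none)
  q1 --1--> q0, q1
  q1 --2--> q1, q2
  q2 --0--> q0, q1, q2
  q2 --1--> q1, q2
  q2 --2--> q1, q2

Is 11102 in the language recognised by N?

Start: {q1}
read 1: {q0, q1}
read 1: {q0, q1}
read 1: {q0, q1}
read 0: {q1}
read 2: {q1, q2}
Reachable ∩ accepting = {q1, q2} — nonempty.

accepted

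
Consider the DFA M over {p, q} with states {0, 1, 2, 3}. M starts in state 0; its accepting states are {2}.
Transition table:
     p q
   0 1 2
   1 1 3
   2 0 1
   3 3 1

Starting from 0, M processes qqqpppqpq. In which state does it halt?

3

0 --q--> 2
2 --q--> 1
1 --q--> 3
3 --p--> 3
3 --p--> 3
3 --p--> 3
3 --q--> 1
1 --p--> 1
1 --q--> 3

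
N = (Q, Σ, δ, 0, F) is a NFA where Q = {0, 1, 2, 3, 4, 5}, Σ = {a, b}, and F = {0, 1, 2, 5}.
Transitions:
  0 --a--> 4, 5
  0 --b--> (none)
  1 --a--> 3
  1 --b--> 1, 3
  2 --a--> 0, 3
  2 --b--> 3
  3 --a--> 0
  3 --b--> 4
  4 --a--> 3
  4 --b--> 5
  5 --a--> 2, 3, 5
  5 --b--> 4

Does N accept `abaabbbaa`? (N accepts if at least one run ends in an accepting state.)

accepted

Start: {0}
read a: {4, 5}
read b: {4, 5}
read a: {2, 3, 5}
read a: {0, 2, 3, 5}
read b: {3, 4}
read b: {4, 5}
read b: {4, 5}
read a: {2, 3, 5}
read a: {0, 2, 3, 5}
Reachable ∩ accepting = {0, 2, 5} — nonempty.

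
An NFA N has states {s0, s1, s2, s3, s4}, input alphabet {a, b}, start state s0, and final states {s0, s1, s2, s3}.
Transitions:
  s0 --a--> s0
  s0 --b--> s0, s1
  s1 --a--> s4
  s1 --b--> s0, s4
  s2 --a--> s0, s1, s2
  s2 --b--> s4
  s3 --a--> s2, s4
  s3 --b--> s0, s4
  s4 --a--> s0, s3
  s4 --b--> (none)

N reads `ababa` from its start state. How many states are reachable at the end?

2

Start: {s0}
read a: {s0}
read b: {s0, s1}
read a: {s0, s4}
read b: {s0, s1}
read a: {s0, s4}
Final reachable set {s0, s4} has 2 states.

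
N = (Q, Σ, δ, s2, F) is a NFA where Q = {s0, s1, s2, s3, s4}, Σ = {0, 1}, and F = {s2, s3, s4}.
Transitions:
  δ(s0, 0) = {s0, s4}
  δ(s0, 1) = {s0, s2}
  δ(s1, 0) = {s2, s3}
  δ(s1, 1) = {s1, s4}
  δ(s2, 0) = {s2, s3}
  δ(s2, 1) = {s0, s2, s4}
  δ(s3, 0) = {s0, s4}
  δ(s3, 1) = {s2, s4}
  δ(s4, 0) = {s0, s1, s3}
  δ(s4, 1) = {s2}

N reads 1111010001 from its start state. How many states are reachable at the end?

4

Start: {s2}
read 1: {s0, s2, s4}
read 1: {s0, s2, s4}
read 1: {s0, s2, s4}
read 1: {s0, s2, s4}
read 0: {s0, s1, s2, s3, s4}
read 1: {s0, s1, s2, s4}
read 0: {s0, s1, s2, s3, s4}
read 0: {s0, s1, s2, s3, s4}
read 0: {s0, s1, s2, s3, s4}
read 1: {s0, s1, s2, s4}
Final reachable set {s0, s1, s2, s4} has 4 states.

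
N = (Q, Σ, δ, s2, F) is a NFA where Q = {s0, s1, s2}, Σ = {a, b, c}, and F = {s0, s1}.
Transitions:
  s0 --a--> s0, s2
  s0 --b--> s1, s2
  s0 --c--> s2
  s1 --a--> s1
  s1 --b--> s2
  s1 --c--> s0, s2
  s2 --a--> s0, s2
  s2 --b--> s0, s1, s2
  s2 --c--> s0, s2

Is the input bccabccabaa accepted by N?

Start: {s2}
read b: {s0, s1, s2}
read c: {s0, s2}
read c: {s0, s2}
read a: {s0, s2}
read b: {s0, s1, s2}
read c: {s0, s2}
read c: {s0, s2}
read a: {s0, s2}
read b: {s0, s1, s2}
read a: {s0, s1, s2}
read a: {s0, s1, s2}
Reachable ∩ accepting = {s0, s1} — nonempty.

accepted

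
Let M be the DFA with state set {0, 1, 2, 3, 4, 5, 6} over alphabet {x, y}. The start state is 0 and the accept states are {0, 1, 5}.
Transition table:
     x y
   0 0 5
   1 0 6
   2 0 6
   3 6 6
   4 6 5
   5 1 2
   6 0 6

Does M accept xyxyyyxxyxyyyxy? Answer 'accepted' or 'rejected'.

0 --x--> 0
0 --y--> 5
5 --x--> 1
1 --y--> 6
6 --y--> 6
6 --y--> 6
6 --x--> 0
0 --x--> 0
0 --y--> 5
5 --x--> 1
1 --y--> 6
6 --y--> 6
6 --y--> 6
6 --x--> 0
0 --y--> 5
End in state 5, which is an accepting state.

accepted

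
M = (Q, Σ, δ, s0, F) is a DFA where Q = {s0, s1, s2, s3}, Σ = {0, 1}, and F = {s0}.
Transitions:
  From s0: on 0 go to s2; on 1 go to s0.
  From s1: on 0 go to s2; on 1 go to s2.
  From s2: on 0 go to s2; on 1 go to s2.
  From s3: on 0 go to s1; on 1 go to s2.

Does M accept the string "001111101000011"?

rejected

s0 --0--> s2
s2 --0--> s2
s2 --1--> s2
s2 --1--> s2
s2 --1--> s2
s2 --1--> s2
s2 --1--> s2
s2 --0--> s2
s2 --1--> s2
s2 --0--> s2
s2 --0--> s2
s2 --0--> s2
s2 --0--> s2
s2 --1--> s2
s2 --1--> s2
End in state s2, which is not an accepting state.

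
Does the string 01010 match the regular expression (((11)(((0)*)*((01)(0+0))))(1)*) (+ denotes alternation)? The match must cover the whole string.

No split of 01010 into u·v has ((11)(((0)*)*((01)(0+0)))) matching u and (1)* matching v.

no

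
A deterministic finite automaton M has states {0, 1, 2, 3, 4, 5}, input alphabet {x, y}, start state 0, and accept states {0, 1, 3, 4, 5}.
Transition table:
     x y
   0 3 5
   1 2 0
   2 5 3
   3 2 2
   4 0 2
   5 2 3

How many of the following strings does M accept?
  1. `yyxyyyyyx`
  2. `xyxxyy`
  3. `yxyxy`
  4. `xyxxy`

2

`yyxyyyyyx`: rejected
`xyxxyy`: rejected
`yxyxy`: accepted
`xyxxy`: accepted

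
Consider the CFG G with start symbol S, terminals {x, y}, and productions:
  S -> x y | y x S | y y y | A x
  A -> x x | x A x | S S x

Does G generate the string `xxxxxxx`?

yes

S ⇒ Ax ⇒ xAxx ⇒ xxAxxx ⇒ xxxxxxx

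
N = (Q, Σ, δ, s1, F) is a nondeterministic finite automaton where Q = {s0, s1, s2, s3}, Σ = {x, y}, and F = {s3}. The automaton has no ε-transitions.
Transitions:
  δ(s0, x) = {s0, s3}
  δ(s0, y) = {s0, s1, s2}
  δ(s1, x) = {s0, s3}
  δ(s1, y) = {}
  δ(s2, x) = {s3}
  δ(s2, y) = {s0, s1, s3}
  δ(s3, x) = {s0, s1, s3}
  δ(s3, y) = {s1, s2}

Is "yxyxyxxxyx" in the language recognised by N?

Start: {s1}
read y: {}
The reachable set is empty and stays empty for the remaining 9 symbols.
Reachable ∩ accepting = {} — empty.

rejected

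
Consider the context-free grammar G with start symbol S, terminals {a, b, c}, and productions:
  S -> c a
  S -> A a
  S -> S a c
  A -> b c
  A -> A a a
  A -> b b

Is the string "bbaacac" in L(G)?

yes

S ⇒ Sac ⇒ Sacac ⇒ Aaacac ⇒ bbaacac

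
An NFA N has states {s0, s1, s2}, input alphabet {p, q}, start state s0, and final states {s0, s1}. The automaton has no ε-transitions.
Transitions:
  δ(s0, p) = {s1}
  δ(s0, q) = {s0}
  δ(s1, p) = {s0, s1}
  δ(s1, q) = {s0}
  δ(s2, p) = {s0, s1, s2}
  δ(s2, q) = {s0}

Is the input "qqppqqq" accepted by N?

accepted

Start: {s0}
read q: {s0}
read q: {s0}
read p: {s1}
read p: {s0, s1}
read q: {s0}
read q: {s0}
read q: {s0}
Reachable ∩ accepting = {s0} — nonempty.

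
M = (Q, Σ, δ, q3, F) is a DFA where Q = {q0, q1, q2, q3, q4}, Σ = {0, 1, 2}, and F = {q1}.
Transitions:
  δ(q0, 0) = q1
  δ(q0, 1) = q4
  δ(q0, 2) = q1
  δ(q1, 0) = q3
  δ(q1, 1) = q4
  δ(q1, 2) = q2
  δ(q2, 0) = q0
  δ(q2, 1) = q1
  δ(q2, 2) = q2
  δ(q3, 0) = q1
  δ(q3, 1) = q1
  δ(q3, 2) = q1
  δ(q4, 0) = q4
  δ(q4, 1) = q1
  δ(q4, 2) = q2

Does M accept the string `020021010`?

q3 --0--> q1
q1 --2--> q2
q2 --0--> q0
q0 --0--> q1
q1 --2--> q2
q2 --1--> q1
q1 --0--> q3
q3 --1--> q1
q1 --0--> q3
End in state q3, which is not an accepting state.

rejected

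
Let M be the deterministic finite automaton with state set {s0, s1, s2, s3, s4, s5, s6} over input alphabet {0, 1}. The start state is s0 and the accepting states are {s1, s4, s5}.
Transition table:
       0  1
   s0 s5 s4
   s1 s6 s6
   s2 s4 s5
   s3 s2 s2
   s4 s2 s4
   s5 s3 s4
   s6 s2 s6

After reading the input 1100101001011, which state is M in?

s5

s0 --1--> s4
s4 --1--> s4
s4 --0--> s2
s2 --0--> s4
s4 --1--> s4
s4 --0--> s2
s2 --1--> s5
s5 --0--> s3
s3 --0--> s2
s2 --1--> s5
s5 --0--> s3
s3 --1--> s2
s2 --1--> s5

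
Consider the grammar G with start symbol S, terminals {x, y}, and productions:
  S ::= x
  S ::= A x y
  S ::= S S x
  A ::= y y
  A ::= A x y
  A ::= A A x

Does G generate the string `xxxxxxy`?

no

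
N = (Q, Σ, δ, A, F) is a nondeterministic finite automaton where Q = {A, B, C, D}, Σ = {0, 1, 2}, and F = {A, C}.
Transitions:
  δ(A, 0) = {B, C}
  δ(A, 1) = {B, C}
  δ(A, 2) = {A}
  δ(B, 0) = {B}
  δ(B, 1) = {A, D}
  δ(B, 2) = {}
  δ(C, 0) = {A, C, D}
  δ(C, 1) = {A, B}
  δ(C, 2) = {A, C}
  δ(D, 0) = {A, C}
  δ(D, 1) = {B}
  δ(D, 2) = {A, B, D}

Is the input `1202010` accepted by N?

Start: {A}
read 1: {B, C}
read 2: {A, C}
read 0: {A, B, C, D}
read 2: {A, B, C, D}
read 0: {A, B, C, D}
read 1: {A, B, C, D}
read 0: {A, B, C, D}
Reachable ∩ accepting = {A, C} — nonempty.

accepted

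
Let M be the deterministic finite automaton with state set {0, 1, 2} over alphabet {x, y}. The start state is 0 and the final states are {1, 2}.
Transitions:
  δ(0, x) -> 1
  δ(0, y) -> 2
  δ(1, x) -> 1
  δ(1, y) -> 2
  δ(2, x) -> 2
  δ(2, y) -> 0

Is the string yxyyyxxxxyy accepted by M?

rejected

0 --y--> 2
2 --x--> 2
2 --y--> 0
0 --y--> 2
2 --y--> 0
0 --x--> 1
1 --x--> 1
1 --x--> 1
1 --x--> 1
1 --y--> 2
2 --y--> 0
End in state 0, which is not an accepting state.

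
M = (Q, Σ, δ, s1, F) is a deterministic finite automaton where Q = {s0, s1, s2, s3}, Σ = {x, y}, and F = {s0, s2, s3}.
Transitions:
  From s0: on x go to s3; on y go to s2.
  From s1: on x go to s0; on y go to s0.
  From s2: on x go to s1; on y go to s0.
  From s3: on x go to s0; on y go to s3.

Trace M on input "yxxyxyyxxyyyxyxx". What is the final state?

s1 --y--> s0
s0 --x--> s3
s3 --x--> s0
s0 --y--> s2
s2 --x--> s1
s1 --y--> s0
s0 --y--> s2
s2 --x--> s1
s1 --x--> s0
s0 --y--> s2
s2 --y--> s0
s0 --y--> s2
s2 --x--> s1
s1 --y--> s0
s0 --x--> s3
s3 --x--> s0

s0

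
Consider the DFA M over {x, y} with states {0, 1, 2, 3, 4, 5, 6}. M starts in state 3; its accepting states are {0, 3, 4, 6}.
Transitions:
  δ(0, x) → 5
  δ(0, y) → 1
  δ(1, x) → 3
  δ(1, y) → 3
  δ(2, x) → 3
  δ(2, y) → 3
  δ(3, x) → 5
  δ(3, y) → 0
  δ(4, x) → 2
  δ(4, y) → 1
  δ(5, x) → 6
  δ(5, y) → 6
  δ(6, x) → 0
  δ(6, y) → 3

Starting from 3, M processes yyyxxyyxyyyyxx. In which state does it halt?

3 --y--> 0
0 --y--> 1
1 --y--> 3
3 --x--> 5
5 --x--> 6
6 --y--> 3
3 --y--> 0
0 --x--> 5
5 --y--> 6
6 --y--> 3
3 --y--> 0
0 --y--> 1
1 --x--> 3
3 --x--> 5

5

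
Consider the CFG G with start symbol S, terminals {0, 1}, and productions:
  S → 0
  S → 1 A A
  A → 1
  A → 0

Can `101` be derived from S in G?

yes

S ⇒ 1AA ⇒ 10A ⇒ 101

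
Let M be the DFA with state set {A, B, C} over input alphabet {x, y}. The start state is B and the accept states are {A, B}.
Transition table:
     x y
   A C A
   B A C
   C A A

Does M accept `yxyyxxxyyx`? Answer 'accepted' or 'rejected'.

rejected

B --y--> C
C --x--> A
A --y--> A
A --y--> A
A --x--> C
C --x--> A
A --x--> C
C --y--> A
A --y--> A
A --x--> C
End in state C, which is not an accepting state.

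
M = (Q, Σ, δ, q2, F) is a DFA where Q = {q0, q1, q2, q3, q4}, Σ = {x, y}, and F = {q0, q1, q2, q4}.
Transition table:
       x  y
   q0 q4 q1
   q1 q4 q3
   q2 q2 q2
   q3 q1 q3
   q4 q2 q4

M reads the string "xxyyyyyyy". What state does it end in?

q2

q2 --x--> q2
q2 --x--> q2
q2 --y--> q2
q2 --y--> q2
q2 --y--> q2
q2 --y--> q2
q2 --y--> q2
q2 --y--> q2
q2 --y--> q2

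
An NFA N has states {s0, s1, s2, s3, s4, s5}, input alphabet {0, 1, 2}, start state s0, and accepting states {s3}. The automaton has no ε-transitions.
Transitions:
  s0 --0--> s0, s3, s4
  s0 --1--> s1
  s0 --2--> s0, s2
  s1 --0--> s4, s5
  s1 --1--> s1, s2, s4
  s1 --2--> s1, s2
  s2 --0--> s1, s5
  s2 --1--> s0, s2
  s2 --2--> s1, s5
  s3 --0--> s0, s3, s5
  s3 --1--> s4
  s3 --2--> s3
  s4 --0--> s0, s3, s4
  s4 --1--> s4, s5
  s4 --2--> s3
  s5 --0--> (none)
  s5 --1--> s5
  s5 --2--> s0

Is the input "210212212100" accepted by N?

Start: {s0}
read 2: {s0, s2}
read 1: {s0, s1, s2}
read 0: {s0, s1, s3, s4, s5}
read 2: {s0, s1, s2, s3}
read 1: {s0, s1, s2, s4}
read 2: {s0, s1, s2, s3, s5}
read 2: {s0, s1, s2, s3, s5}
read 1: {s0, s1, s2, s4, s5}
read 2: {s0, s1, s2, s3, s5}
read 1: {s0, s1, s2, s4, s5}
read 0: {s0, s1, s3, s4, s5}
read 0: {s0, s3, s4, s5}
Reachable ∩ accepting = {s3} — nonempty.

accepted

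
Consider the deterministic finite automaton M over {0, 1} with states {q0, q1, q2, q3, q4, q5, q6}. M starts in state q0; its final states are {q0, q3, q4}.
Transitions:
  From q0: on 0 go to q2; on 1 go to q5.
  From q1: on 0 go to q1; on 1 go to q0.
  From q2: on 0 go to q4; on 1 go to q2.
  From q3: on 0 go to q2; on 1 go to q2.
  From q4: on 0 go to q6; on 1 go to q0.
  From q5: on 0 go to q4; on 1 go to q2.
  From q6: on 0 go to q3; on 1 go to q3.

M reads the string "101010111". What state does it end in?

q0 --1--> q5
q5 --0--> q4
q4 --1--> q0
q0 --0--> q2
q2 --1--> q2
q2 --0--> q4
q4 --1--> q0
q0 --1--> q5
q5 --1--> q2

q2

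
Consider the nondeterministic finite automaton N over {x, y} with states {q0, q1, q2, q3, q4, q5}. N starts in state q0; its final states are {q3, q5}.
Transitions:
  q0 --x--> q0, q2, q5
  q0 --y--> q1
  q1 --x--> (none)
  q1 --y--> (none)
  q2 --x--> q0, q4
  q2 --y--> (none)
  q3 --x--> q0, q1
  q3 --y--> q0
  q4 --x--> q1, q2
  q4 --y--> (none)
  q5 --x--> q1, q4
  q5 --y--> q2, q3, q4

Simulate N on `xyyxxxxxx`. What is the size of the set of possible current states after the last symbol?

5

Start: {q0}
read x: {q0, q2, q5}
read y: {q1, q2, q3, q4}
read y: {q0}
read x: {q0, q2, q5}
read x: {q0, q1, q2, q4, q5}
read x: {q0, q1, q2, q4, q5}
read x: {q0, q1, q2, q4, q5}
read x: {q0, q1, q2, q4, q5}
read x: {q0, q1, q2, q4, q5}
Final reachable set {q0, q1, q2, q4, q5} has 5 states.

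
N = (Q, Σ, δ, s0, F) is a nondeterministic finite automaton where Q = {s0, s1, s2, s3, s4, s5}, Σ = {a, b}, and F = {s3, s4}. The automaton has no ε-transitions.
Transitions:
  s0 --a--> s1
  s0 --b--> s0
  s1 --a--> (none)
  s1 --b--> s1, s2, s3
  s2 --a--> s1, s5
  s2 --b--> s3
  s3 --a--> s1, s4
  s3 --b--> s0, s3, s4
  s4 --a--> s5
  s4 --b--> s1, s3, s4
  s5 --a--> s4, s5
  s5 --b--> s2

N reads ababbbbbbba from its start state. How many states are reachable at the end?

Start: {s0}
read a: {s1}
read b: {s1, s2, s3}
read a: {s1, s4, s5}
read b: {s1, s2, s3, s4}
read b: {s0, s1, s2, s3, s4}
read b: {s0, s1, s2, s3, s4}
read b: {s0, s1, s2, s3, s4}
read b: {s0, s1, s2, s3, s4}
read b: {s0, s1, s2, s3, s4}
read b: {s0, s1, s2, s3, s4}
read a: {s1, s4, s5}
Final reachable set {s1, s4, s5} has 3 states.

3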